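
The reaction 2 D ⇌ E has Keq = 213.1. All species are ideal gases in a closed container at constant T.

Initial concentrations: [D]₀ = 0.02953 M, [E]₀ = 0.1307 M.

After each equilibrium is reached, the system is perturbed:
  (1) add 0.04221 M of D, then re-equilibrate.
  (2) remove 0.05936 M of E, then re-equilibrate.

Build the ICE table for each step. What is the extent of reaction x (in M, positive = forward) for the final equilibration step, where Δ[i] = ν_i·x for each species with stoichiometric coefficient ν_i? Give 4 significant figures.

x = 0.002761 M

Q₀ = 149.9 vs Keq = 213.1 ⇒ Q<K, forward
Step 1:
                    D           E
  init        0.02953      0.1307
  Δ          -0.00455    0.002275
  eq          0.02498       0.133
  solve Keq expr → x = 0.002275; check Q = 213.1
Then add 0.04221 M of D.
Step 2:
                    D           E
  init        0.06719       0.133
  Δ          -0.04038     0.02019
  eq          0.02681      0.1532
  solve Keq expr → x = 0.02019; check Q = 213.1
Then remove 0.05936 M of E.
Step 3:
                    D           E
  init        0.02681     0.09381
  Δ         -0.005522    0.002761
  eq          0.02129     0.09657
  solve Keq expr → x = 0.002761; check Q = 213.1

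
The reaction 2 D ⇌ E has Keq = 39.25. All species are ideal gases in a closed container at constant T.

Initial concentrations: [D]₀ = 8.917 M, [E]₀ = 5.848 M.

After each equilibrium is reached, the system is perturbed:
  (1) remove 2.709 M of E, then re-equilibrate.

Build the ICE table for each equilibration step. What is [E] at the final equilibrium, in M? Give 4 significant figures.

[E]_eq = 7.381 M

Q₀ = 0.07355 vs Keq = 39.25 ⇒ Q<K, forward
Step 1:
                    D           E
  I             8.917       5.848
  C            -8.411       4.205
  E            0.5061       10.05
  solve Keq expr → x = 4.205; check Q = 39.25
Then remove 2.709 M of E.
Step 2:
                    D           E
  I            0.5061       7.344
  C          -0.07246     0.03623
  E            0.4336       7.381
  solve Keq expr → x = 0.03623; check Q = 39.25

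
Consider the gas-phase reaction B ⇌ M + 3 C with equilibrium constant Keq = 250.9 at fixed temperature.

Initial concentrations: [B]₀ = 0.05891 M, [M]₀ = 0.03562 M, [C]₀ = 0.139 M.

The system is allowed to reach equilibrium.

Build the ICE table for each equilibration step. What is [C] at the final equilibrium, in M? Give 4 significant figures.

[C]_eq = 0.3157 M

Q₀ = 0.001624 vs Keq = 250.9 ⇒ Q<K, forward
Step 1:
                   B          M          C
  I          0.05891    0.03562      0.139
  C          -0.0589     0.0589     0.1767
  E       1.1853e-05    0.09452     0.3157
  solve Keq expr → x = 0.0589; check Q = 250.9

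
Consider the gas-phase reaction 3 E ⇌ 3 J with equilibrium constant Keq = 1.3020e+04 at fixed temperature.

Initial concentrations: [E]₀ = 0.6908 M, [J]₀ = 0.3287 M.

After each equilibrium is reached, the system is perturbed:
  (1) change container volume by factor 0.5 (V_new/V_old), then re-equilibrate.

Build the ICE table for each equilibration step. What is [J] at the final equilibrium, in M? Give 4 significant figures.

[J]_eq = 1.956 M

Q₀ = 0.1077 vs Keq = 1.3020e+04 ⇒ Q<K, forward
Step 1:
                    E           J
  I            0.6908      0.3287
  C           -0.6492      0.6492
  E           0.04157      0.9779
  solve Keq expr → x = 0.2164; check Q = 1.3020e+04
Then change container volume by factor 0.5 (V_new/V_old).
Step 2:
                    E           J
  I           0.08314       1.956
  C                 0           0
  E           0.08314       1.956
  solve Keq expr → x = 0; check Q = 1.3020e+04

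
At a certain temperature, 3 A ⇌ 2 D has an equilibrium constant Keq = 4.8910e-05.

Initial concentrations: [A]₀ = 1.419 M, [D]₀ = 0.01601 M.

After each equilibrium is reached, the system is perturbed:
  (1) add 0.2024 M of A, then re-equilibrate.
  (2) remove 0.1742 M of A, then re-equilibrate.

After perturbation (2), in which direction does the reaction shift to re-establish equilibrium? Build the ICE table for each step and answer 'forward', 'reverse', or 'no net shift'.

Direction: reverse

Q₀ = 8.9709e-05 vs Keq = 4.8910e-05 ⇒ Q>K, reverse
Step 1:
                    A           D
  I             1.419     0.01601
  C          0.006167   -0.004111
  E             1.425      0.0119
  solve Keq expr → x = -0.002056; check Q = 4.8910e-05
Then add 0.2024 M of A.
Step 2:
                    A           D
  I             1.628      0.0119
  C         -0.003857    0.002571
  E             1.624     0.01447
  solve Keq expr → x = 0.001286; check Q = 4.8910e-05
Then remove 0.1742 M of A.
Step 3:
                    A           D
  I              1.45     0.01447
  C          0.003334   -0.002223
  E             1.453     0.01225
  solve Keq expr → x = -0.001111; check Q = 4.8910e-05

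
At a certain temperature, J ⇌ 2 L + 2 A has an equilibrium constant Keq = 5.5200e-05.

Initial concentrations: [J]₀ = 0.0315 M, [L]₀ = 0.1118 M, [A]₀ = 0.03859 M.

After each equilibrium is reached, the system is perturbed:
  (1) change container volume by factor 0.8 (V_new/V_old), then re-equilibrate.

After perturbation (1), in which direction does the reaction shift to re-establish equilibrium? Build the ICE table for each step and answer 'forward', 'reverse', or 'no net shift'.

Direction: reverse

Q₀ = 5.9091e-04 vs Keq = 5.5200e-05 ⇒ Q>K, reverse
Step 1:
                    J           L           A
  I            0.0315      0.1118     0.03859
  C           0.01082    -0.02164    -0.02164
  E           0.04232     0.09016     0.01695
  solve Keq expr → x = -0.01082; check Q = 5.5200e-05
Then change container volume by factor 0.8 (V_new/V_old).
Step 2:
                    J           L           A
  I            0.0529      0.1127     0.02119
  C          0.002481   -0.004962   -0.004962
  E           0.05538      0.1077     0.01623
  solve Keq expr → x = -0.002481; check Q = 5.5200e-05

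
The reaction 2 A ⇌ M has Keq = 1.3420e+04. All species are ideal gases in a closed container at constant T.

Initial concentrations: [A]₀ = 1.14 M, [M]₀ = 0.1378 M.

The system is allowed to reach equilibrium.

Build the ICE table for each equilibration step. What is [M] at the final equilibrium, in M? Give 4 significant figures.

[M]_eq = 0.7042 M

Q₀ = 0.106 vs Keq = 1.3420e+04 ⇒ Q<K, forward
Step 1:
                    A           M
  I              1.14      0.1378
  C            -1.133      0.5664
  E          0.007244      0.7042
  solve Keq expr → x = 0.5664; check Q = 1.3420e+04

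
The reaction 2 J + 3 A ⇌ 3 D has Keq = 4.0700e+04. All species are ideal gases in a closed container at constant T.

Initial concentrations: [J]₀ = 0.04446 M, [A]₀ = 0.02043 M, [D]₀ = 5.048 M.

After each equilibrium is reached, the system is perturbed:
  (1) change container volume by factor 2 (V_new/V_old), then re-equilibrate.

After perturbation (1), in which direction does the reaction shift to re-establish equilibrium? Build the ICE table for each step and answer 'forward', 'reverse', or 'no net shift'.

Direction: reverse

Q₀ = 7.6316e+09 vs Keq = 4.0700e+04 ⇒ Q>K, reverse
Step 1:
                    J           A           D
  Initial     0.04446     0.02043       5.048
  Change       0.2129      0.3193     -0.3193
  Equil        0.2574      0.3398       4.729
  solve Keq expr → x = -0.1064; check Q = 4.0700e+04
Then change container volume by factor 2 (V_new/V_old).
Step 2:
                    J           A           D
  Initial      0.1287      0.1699       2.364
  Change      0.03587     0.05381    -0.05381
  Equil        0.1645      0.2237       2.311
  solve Keq expr → x = -0.01794; check Q = 4.0700e+04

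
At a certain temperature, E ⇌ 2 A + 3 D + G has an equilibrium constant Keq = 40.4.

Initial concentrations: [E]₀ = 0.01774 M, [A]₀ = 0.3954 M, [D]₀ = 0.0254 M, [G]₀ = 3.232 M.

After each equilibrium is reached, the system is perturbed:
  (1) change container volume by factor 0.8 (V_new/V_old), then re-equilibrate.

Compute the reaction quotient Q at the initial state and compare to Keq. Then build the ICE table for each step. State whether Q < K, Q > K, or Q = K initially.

Q₀ = 4.6676e-04; Q < K (proceeds forward)

Q₀ = 4.6676e-04 vs Keq = 40.4 ⇒ Q<K, forward
Step 1:
                   E          A          D          G
  init       0.01774     0.3954     0.0254      3.232
  Δ         -0.01773    0.03547     0.0532    0.01773
  eq      7.2508e-06     0.4309     0.0786       3.25
  solve Keq expr → x = 0.01773; check Q = 40.4
Then change container volume by factor 0.8 (V_new/V_old).
Step 2:
                   E          A          D          G
  init    9.0635e-06     0.5386    0.09825      4.062
  Δ       1.8545e-05 -3.7091e-05 -5.5636e-05 -1.8545e-05
  eq      2.7609e-05     0.5385    0.09819      4.062
  solve Keq expr → x = -1.8545e-05; check Q = 40.4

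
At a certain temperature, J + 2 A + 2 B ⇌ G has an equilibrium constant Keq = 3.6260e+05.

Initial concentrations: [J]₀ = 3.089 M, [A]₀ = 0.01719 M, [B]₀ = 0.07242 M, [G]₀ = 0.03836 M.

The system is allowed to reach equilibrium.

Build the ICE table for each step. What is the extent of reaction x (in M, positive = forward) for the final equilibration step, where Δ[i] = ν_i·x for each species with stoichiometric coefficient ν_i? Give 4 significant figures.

x = 0.00688 M

Q₀ = 8013 vs Keq = 3.6260e+05 ⇒ Q<K, forward
Step 1:
                    J           A           B           G
  Initial       3.089     0.01719     0.07242     0.03836
  Change     -0.00688    -0.01376    -0.01376     0.00688
  Equil         3.082     0.00343     0.05866     0.04524
  solve Keq expr → x = 0.00688; check Q = 3.6260e+05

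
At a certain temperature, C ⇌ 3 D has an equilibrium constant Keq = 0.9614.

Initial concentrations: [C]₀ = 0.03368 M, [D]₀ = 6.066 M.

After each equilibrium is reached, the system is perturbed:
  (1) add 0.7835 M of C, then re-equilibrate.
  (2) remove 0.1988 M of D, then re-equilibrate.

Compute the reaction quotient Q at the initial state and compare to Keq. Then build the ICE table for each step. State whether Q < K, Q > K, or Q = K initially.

Q₀ = 6627 vs Keq = 0.9614 ⇒ Q>K, reverse
Step 1:
                  C         D
  Initial   0.03368     6.066
  Change      1.632    -4.896
  Equil       1.666      1.17
  solve Keq expr → x = -1.632; check Q = 0.9614
Then add 0.7835 M of C.
Step 2:
                  C         D
  Initial     2.449      1.17
  Change   -0.05041    0.1512
  Equil       2.399     1.321
  solve Keq expr → x = 0.05041; check Q = 0.9614
Then remove 0.1988 M of D.
Step 3:
                  C         D
  Initial     2.399     1.122
  Change   -0.06241    0.1872
  Equil       2.336      1.31
  solve Keq expr → x = 0.06241; check Q = 0.9614

Q₀ = 6627; Q > K (proceeds reverse)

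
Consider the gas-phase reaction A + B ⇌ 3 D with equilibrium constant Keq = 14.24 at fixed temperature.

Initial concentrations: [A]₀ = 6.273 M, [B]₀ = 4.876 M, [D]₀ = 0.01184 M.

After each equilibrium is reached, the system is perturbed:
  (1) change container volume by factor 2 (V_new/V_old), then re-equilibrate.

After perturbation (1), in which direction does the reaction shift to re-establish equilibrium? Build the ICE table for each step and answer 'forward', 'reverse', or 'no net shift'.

Direction: forward

Q₀ = 5.4265e-08 vs Keq = 14.24 ⇒ Q<K, forward
Step 1:
                   A          B          D
  I            6.273      4.876    0.01184
  C           -1.897     -1.897      5.692
  E            4.376      2.979      5.704
  solve Keq expr → x = 1.897; check Q = 14.24
Then change container volume by factor 2 (V_new/V_old).
Step 2:
                   A          B          D
  I            2.188      1.489      2.852
  C          -0.1694    -0.1694     0.5081
  E            2.018       1.32       3.36
  solve Keq expr → x = 0.1694; check Q = 14.24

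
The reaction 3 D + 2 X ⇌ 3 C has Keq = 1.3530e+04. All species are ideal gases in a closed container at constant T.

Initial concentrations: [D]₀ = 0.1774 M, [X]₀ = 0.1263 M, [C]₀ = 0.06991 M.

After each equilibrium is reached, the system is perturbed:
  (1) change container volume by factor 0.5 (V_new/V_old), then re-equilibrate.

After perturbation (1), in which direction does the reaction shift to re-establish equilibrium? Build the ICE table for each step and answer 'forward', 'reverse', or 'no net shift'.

Q₀ = 3.837 vs Keq = 1.3530e+04 ⇒ Q<K, forward
Step 1:
                  D         X         C
  Initial    0.1774    0.1263   0.06991
  Change    -0.1177  -0.07845    0.1177
  Equil     0.05973   0.04785    0.1876
  solve Keq expr → x = 0.03922; check Q = 1.3530e+04
Then change container volume by factor 0.5 (V_new/V_old).
Step 2:
                  D         X         C
  Initial    0.1195    0.0957    0.3752
  Change   -0.02687  -0.01791   0.02687
  Equil     0.09259   0.07779     0.402
  solve Keq expr → x = 0.008956; check Q = 1.3530e+04

Direction: forward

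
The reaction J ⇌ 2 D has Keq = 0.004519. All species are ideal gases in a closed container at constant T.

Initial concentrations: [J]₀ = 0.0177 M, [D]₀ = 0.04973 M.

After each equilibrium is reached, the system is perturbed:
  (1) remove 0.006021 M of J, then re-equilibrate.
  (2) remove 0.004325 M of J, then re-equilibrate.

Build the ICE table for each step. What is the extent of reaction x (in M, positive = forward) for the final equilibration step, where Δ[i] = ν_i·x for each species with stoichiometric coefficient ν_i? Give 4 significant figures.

Q₀ = 0.1397 vs Keq = 0.004519 ⇒ Q>K, reverse
Step 1:
                    J           D
  init         0.0177     0.04973
  Δ           0.01847    -0.03694
  eq          0.03617     0.01279
  solve Keq expr → x = -0.01847; check Q = 0.004519
Then remove 0.006021 M of J.
Step 2:
                    J           D
  init        0.03015     0.01279
  Δ        5.0734e-04   -0.001015
  eq          0.03066     0.01177
  solve Keq expr → x = -5.0734e-04; check Q = 0.004519
Then remove 0.004325 M of J.
Step 3:
                    J           D
  init        0.02633     0.01177
  Δ        3.9059e-04 -7.8118e-04
  eq          0.02672     0.01099
  solve Keq expr → x = -3.9059e-04; check Q = 0.004519

x = -3.9059e-04 M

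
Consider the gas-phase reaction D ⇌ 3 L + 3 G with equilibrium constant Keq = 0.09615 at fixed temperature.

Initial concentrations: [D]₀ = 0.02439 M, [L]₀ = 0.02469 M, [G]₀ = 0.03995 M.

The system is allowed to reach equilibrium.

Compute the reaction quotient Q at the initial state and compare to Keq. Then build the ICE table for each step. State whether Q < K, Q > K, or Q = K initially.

Q₀ = 3.9346e-08 vs Keq = 0.09615 ⇒ Q<K, forward
Step 1:
                  D         L         G
  I         0.02439   0.02469   0.03995
  C        -0.02438   0.07313   0.07313
  E       1.4075e-05   0.09782    0.1131
  solve Keq expr → x = 0.02438; check Q = 0.09615

Q₀ = 3.9346e-08; Q < K (proceeds forward)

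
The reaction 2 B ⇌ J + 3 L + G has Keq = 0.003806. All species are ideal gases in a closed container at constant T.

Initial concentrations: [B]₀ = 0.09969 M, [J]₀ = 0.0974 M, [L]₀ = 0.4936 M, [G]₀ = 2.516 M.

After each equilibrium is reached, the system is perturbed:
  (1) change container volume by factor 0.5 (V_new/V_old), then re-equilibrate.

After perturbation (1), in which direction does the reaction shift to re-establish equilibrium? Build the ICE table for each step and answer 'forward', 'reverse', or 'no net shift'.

Direction: reverse

Q₀ = 2.965 vs Keq = 0.003806 ⇒ Q>K, reverse
Step 1:
                  B         J         L         G
  init      0.09969    0.0974    0.4936     2.516
  Δ          0.1754  -0.08771   -0.2631  -0.08771
  eq         0.2751   0.00969    0.2305     2.428
  solve Keq expr → x = -0.08771; check Q = 0.003806
Then change container volume by factor 0.5 (V_new/V_old).
Step 2:
                  B         J         L         G
  init       0.5502   0.01938    0.4609     4.857
  Δ         0.03127  -0.01563   -0.0469  -0.01563
  eq         0.5815  0.003745     0.414     4.841
  solve Keq expr → x = -0.01563; check Q = 0.003806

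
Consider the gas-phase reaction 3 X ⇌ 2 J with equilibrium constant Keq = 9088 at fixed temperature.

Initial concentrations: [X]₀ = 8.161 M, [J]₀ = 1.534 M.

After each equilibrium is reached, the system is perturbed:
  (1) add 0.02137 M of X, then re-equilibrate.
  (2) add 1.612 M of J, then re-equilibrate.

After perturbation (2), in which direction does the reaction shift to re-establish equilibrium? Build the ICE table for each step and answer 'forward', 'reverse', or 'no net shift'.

Q₀ = 0.004329 vs Keq = 9088 ⇒ Q<K, forward
Step 1:
                  X         J
  init        8.161     1.534
  Δ          -7.988     5.325
  eq          0.173     6.859
  solve Keq expr → x = 2.663; check Q = 9088
Then add 0.02137 M of X.
Step 2:
                  X         J
  init       0.1944     6.859
  Δ        -0.02113   0.01409
  eq         0.1732     6.873
  solve Keq expr → x = 0.007044; check Q = 9088
Then add 1.612 M of J.
Step 3:
                  X         J
  init       0.1732     8.485
  Δ         0.02585  -0.01724
  eq         0.1991     8.468
  solve Keq expr → x = -0.008618; check Q = 9088

Direction: reverse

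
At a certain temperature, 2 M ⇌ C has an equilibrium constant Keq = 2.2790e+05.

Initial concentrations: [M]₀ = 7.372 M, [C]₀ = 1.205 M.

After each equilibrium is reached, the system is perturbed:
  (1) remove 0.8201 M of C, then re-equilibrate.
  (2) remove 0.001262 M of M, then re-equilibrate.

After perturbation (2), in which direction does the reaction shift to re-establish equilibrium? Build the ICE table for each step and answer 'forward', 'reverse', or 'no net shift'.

Direction: reverse

Q₀ = 0.02217 vs Keq = 2.2790e+05 ⇒ Q<K, forward
Step 1:
                  M         C
  I           7.372     1.205
  C          -7.367     3.684
  E        0.004632     4.889
  solve Keq expr → x = 3.684; check Q = 2.2790e+05
Then remove 0.8201 M of C.
Step 2:
                  M         C
  I        0.004632     4.069
  C       -4.0620e-04 2.0310e-04
  E        0.004225     4.069
  solve Keq expr → x = 2.0310e-04; check Q = 2.2790e+05
Then remove 0.001262 M of M.
Step 3:
                  M         C
  I        0.002963     4.069
  C        0.001262 -6.3084e-04
  E        0.004225     4.068
  solve Keq expr → x = -6.3084e-04; check Q = 2.2790e+05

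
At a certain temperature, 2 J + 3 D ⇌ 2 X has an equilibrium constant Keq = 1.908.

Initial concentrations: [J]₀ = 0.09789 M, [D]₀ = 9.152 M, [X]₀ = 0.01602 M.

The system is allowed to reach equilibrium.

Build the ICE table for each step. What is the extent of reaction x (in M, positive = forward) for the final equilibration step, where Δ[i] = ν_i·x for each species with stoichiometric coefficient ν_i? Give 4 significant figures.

x = 0.04746 M

Q₀ = 3.4938e-05 vs Keq = 1.908 ⇒ Q<K, forward
Step 1:
                   J          D          X
  I          0.09789      9.152    0.01602
  C         -0.09492    -0.1424    0.09492
  E          0.00297       9.01     0.1109
  solve Keq expr → x = 0.04746; check Q = 1.908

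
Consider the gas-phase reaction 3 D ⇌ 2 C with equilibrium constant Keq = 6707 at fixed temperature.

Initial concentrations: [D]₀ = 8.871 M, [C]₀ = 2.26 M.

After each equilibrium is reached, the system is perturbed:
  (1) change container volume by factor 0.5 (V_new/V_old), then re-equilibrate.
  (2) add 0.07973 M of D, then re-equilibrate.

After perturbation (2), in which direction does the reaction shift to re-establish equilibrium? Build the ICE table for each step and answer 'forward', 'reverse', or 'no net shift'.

Q₀ = 0.007316 vs Keq = 6707 ⇒ Q<K, forward
Step 1:
                   D          C
  I            8.871       2.26
  C           -8.658      5.772
  E           0.2127      8.032
  solve Keq expr → x = 2.886; check Q = 6707
Then change container volume by factor 0.5 (V_new/V_old).
Step 2:
                   D          C
  I           0.4253      16.06
  C         -0.08694    0.05796
  E           0.3384      16.12
  solve Keq expr → x = 0.02898; check Q = 6707
Then add 0.07973 M of D.
Step 3:
                   D          C
  I           0.4181      16.12
  C         -0.07899    0.05266
  E           0.3391      16.18
  solve Keq expr → x = 0.02633; check Q = 6707

Direction: forward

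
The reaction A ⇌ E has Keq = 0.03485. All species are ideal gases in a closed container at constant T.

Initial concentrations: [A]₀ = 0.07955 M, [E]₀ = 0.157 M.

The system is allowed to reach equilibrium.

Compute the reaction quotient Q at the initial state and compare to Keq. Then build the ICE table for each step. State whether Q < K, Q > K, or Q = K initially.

Q₀ = 1.974 vs Keq = 0.03485 ⇒ Q>K, reverse
Step 1:
                    A           E
  Initial     0.07955       0.157
  Change        0.149      -0.149
  Equil        0.2286    0.007966
  solve Keq expr → x = -0.149; check Q = 0.03485

Q₀ = 1.974; Q > K (proceeds reverse)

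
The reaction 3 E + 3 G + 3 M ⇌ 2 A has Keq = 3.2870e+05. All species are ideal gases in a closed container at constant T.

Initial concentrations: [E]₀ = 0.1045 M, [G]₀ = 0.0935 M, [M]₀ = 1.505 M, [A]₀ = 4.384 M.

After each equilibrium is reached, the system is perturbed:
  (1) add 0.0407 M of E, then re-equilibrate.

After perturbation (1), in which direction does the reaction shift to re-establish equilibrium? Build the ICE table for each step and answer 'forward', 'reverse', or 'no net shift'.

Direction: forward

Q₀ = 6.0443e+06 vs Keq = 3.2870e+05 ⇒ Q>K, reverse
Step 1:
                   E          G          M          A
  I           0.1045     0.0935      1.505      4.384
  C           0.0582     0.0582     0.0582    -0.0388
  E           0.1627     0.1517      1.563      4.345
  solve Keq expr → x = -0.0194; check Q = 3.2870e+05
Then add 0.0407 M of E.
Step 2:
                   E          G          M          A
  I           0.2034     0.1517      1.563      4.345
  C         -0.01733   -0.01733   -0.01733    0.01155
  E           0.1861     0.1344      1.546      4.357
  solve Keq expr → x = 0.005776; check Q = 3.2870e+05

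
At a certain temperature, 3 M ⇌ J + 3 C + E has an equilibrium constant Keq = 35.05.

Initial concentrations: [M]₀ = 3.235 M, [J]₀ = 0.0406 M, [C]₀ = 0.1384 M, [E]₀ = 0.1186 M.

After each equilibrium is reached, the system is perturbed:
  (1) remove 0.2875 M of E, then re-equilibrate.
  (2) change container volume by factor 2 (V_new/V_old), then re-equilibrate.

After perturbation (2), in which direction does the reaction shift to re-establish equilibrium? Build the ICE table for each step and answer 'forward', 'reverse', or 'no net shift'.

Direction: forward

Q₀ = 3.7705e-07 vs Keq = 35.05 ⇒ Q<K, forward
Step 1:
                  M         J         C         E
  I           3.235    0.0406    0.1384    0.1186
  C          -2.484    0.8281     2.484    0.8281
  E          0.7508    0.8687     2.623    0.9467
  solve Keq expr → x = 0.8281; check Q = 35.05
Then remove 0.2875 M of E.
Step 2:
                  M         J         C         E
  I          0.7508    0.8687     2.623    0.6592
  C        -0.05867   0.01956   0.05867   0.01956
  E          0.6921    0.8882     2.681    0.6787
  solve Keq expr → x = 0.01956; check Q = 35.05
Then change container volume by factor 2 (V_new/V_old).
Step 3:
                  M         J         C         E
  I          0.3461    0.4441     1.341    0.3394
  C        -0.09882   0.03294   0.09882   0.03294
  E          0.2472    0.4771     1.439    0.3723
  solve Keq expr → x = 0.03294; check Q = 35.05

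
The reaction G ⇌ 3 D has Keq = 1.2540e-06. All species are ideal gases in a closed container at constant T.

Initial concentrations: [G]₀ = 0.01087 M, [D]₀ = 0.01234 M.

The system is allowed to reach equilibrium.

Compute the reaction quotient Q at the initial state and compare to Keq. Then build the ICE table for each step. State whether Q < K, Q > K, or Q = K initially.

Q₀ = 1.7287e-04; Q > K (proceeds reverse)

Q₀ = 1.7287e-04 vs Keq = 1.2540e-06 ⇒ Q>K, reverse
Step 1:
                    G           D
  I           0.01087     0.01234
  C          0.003245   -0.009734
  E           0.01411    0.002606
  solve Keq expr → x = -0.003245; check Q = 1.2540e-06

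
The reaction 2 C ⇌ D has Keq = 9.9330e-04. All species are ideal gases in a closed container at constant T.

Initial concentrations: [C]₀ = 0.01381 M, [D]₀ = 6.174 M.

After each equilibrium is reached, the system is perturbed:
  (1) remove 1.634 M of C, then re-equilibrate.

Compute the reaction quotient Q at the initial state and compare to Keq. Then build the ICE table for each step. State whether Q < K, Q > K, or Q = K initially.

Q₀ = 3.2373e+04; Q > K (proceeds reverse)

Q₀ = 3.2373e+04 vs Keq = 9.9330e-04 ⇒ Q>K, reverse
Step 1:
                   C          D
  I          0.01381      6.174
  C            12.06     -6.029
  E            12.07     0.1448
  solve Keq expr → x = -6.029; check Q = 9.9330e-04
Then remove 1.634 M of C.
Step 2:
                   C          D
  I            10.44     0.1448
  C          0.07015   -0.03508
  E            10.51     0.1097
  solve Keq expr → x = -0.03508; check Q = 9.9330e-04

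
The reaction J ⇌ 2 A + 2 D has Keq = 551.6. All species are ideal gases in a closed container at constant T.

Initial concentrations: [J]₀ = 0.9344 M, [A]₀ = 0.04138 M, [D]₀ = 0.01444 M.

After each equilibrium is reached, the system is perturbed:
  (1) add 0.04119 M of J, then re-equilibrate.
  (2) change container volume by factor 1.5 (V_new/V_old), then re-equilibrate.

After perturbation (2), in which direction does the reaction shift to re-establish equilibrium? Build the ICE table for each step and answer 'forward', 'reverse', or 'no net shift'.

Direction: forward

Q₀ = 3.8210e-07 vs Keq = 551.6 ⇒ Q<K, forward
Step 1:
                   J          A          D
  Initial     0.9344    0.04138    0.01444
  Change      -0.913      1.826      1.826
  Equil      0.02141      1.867       1.84
  solve Keq expr → x = 0.913; check Q = 551.6
Then add 0.04119 M of J.
Step 2:
                   J          A          D
  Initial     0.0626      1.867       1.84
  Change    -0.03751    0.07502    0.07502
  Equil      0.02509      1.942      1.915
  solve Keq expr → x = 0.03751; check Q = 551.6
Then change container volume by factor 1.5 (V_new/V_old).
Step 3:
                   J          A          D
  Initial    0.01673      1.295      1.277
  Change    -0.01141    0.02282    0.02282
  Equil     0.005318      1.318        1.3
  solve Keq expr → x = 0.01141; check Q = 551.6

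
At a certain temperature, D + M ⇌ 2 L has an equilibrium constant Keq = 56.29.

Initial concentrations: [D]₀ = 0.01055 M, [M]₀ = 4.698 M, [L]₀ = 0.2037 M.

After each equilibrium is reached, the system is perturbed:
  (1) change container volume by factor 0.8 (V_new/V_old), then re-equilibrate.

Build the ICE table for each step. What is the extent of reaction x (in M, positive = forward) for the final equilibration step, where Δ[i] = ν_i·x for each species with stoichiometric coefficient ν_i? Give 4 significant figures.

Q₀ = 0.8372 vs Keq = 56.29 ⇒ Q<K, forward
Step 1:
                  D         M         L
  Initial   0.01055     4.698    0.2037
  Change   -0.01036  -0.01036   0.02072
  Equil   1.9087e-04     4.688    0.2244
  solve Keq expr → x = 0.01036; check Q = 56.29
Then change container volume by factor 0.8 (V_new/V_old).
Step 2:
                  D         M         L
  Initial 2.3858e-04      5.86    0.2805
  Change          0         0         0
  Equil   2.3858e-04      5.86    0.2805
  solve Keq expr → x = 0; check Q = 56.29

x = 0 M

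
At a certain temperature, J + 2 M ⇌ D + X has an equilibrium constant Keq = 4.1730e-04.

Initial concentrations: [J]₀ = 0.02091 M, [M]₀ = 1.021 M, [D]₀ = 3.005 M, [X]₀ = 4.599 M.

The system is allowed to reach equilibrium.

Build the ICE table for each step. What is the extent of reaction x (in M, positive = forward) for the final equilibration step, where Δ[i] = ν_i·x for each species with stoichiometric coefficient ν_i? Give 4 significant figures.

Q₀ = 634 vs Keq = 4.1730e-04 ⇒ Q>K, reverse
Step 1:
                   J          M          D          X
  I          0.02091      1.021      3.005      4.599
  C            2.968      5.936     -2.968     -2.968
  E            2.989      6.957    0.03701      1.631
  solve Keq expr → x = -2.968; check Q = 4.1730e-04

x = -2.968 M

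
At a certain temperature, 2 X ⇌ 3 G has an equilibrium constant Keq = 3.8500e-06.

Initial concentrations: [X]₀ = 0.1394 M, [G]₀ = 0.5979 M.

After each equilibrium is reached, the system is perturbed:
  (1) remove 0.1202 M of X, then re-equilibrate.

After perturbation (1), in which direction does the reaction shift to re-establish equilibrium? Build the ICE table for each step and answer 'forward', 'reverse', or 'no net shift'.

Q₀ = 11 vs Keq = 3.8500e-06 ⇒ Q>K, reverse
Step 1:
                   X          G
  I           0.1394     0.5979
  C           0.3917    -0.5876
  E           0.5311    0.01028
  solve Keq expr → x = -0.1959; check Q = 3.8500e-06
Then remove 0.1202 M of X.
Step 2:
                   X          G
  I           0.4109    0.01028
  C         0.001067  -0.001601
  E            0.412   0.008678
  solve Keq expr → x = -5.3371e-04; check Q = 3.8500e-06

Direction: reverse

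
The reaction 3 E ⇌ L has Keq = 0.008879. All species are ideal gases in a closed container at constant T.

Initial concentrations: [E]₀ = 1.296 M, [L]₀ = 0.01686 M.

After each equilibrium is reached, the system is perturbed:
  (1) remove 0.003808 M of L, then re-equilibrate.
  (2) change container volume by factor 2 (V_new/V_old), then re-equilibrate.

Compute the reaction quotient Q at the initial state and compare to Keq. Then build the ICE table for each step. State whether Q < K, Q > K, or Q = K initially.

Q₀ = 0.007745; Q < K (proceeds forward)

Q₀ = 0.007745 vs Keq = 0.008879 ⇒ Q<K, forward
Step 1:
                    E           L
  I             1.296     0.01686
  C         -0.006531    0.002177
  E             1.289     0.01904
  solve Keq expr → x = 0.002177; check Q = 0.008879
Then remove 0.003808 M of L.
Step 2:
                    E           L
  I             1.289     0.01523
  C          -0.01009    0.003364
  E             1.279     0.01859
  solve Keq expr → x = 0.003364; check Q = 0.008879
Then change container volume by factor 2 (V_new/V_old).
Step 3:
                    E           L
  I            0.6397    0.009297
  C           0.02023   -0.006745
  E            0.6599    0.002552
  solve Keq expr → x = -0.006745; check Q = 0.008879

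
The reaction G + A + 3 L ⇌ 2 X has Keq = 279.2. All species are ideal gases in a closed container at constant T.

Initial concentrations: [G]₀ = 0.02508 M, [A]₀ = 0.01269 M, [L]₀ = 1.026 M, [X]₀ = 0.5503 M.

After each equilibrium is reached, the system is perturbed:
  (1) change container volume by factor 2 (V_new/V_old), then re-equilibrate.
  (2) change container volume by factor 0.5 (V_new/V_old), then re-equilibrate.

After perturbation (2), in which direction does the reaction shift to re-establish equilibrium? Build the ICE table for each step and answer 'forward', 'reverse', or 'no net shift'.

Direction: forward

Q₀ = 881 vs Keq = 279.2 ⇒ Q>K, reverse
Step 1:
                   G          A          L          X
  I          0.02508    0.01269      1.026     0.5503
  C          0.01082    0.01082    0.03247   -0.02164
  E           0.0359    0.02351      1.058     0.5287
  solve Keq expr → x = -0.01082; check Q = 279.2
Then change container volume by factor 2 (V_new/V_old).
Step 2:
                   G          A          L          X
  I          0.01795    0.01176     0.5292     0.2643
  C          0.01666    0.01666    0.04998   -0.03332
  E          0.03461    0.02842     0.5792      0.231
  solve Keq expr → x = -0.01666; check Q = 279.2
Then change container volume by factor 0.5 (V_new/V_old).
Step 3:
                   G          A          L          X
  I          0.06922    0.05683      1.158      0.462
  C         -0.03332   -0.03332   -0.09997    0.06664
  E           0.0359    0.02351      1.058     0.5287
  solve Keq expr → x = 0.03332; check Q = 279.2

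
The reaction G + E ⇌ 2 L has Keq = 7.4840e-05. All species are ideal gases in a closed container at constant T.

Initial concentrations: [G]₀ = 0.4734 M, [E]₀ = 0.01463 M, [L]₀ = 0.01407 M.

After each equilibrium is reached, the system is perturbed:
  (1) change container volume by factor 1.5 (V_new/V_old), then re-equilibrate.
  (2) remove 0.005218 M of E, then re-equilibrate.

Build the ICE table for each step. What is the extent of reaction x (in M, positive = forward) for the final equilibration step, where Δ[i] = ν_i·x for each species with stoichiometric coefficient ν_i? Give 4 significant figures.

x = -5.9023e-05 M

Q₀ = 0.02858 vs Keq = 7.4840e-05 ⇒ Q>K, reverse
Step 1:
                  G         E         L
  I          0.4734   0.01463   0.01407
  C        0.006598  0.006598   -0.0132
  E            0.48   0.02123 8.7326e-04
  solve Keq expr → x = -0.006598; check Q = 7.4840e-05
Then change container volume by factor 1.5 (V_new/V_old).
Step 2:
                  G         E         L
  I            0.32   0.01415 5.8218e-04
  C               0         0         0
  E            0.32   0.01415 5.8218e-04
  solve Keq expr → x = 0; check Q = 7.4840e-05
Then remove 0.005218 M of E.
Step 3:
                  G         E         L
  I            0.32  0.008934 5.8218e-04
  C       5.9023e-05 5.9023e-05 -1.1805e-04
  E          0.3201  0.008993 4.6413e-04
  solve Keq expr → x = -5.9023e-05; check Q = 7.4840e-05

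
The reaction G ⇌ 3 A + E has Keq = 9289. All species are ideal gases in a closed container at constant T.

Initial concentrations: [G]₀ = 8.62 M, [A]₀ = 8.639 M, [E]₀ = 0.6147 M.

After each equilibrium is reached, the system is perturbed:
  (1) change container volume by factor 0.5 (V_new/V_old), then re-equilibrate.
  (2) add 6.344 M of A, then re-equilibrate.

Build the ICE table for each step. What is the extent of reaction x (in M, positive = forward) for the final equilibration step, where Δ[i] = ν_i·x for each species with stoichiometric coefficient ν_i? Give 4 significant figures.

x = -1.065 M

Q₀ = 45.98 vs Keq = 9289 ⇒ Q<K, forward
Step 1:
                    G           A           E
  Initial        8.62       8.639      0.6147
  Change       -4.065       12.19       4.065
  Equil         4.555       20.83       4.679
  solve Keq expr → x = 4.065; check Q = 9289
Then change container volume by factor 0.5 (V_new/V_old).
Step 2:
                    G           A           E
  Initial        9.11       41.67       9.359
  Change        4.242      -12.73      -4.242
  Equil         13.35       28.94       5.117
  solve Keq expr → x = -4.242; check Q = 9289
Then add 6.344 M of A.
Step 3:
                    G           A           E
  Initial       13.35       35.28       5.117
  Change        1.065      -3.194      -1.065
  Equil         14.42       32.09       4.052
  solve Keq expr → x = -1.065; check Q = 9289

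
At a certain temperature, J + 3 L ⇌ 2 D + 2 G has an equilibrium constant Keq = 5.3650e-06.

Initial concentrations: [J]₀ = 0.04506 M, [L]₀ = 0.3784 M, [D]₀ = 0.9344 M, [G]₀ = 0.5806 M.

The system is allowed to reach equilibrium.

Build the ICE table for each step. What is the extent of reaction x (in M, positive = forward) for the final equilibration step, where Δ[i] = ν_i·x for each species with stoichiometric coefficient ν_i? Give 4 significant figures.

Q₀ = 120.6 vs Keq = 5.3650e-06 ⇒ Q>K, reverse
Step 1:
                  J         L         D         G
  init      0.04506    0.3784    0.9344    0.5806
  Δ          0.2877    0.8632   -0.5755   -0.5755
  eq         0.3328     1.242    0.3589   0.00515
  solve Keq expr → x = -0.2877; check Q = 5.3650e-06

x = -0.2877 M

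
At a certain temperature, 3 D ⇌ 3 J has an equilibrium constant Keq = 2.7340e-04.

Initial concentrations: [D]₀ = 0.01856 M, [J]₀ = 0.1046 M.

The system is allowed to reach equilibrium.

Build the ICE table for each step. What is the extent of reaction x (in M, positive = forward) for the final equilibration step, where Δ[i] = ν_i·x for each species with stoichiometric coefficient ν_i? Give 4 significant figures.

x = -0.03236 M

Q₀ = 179 vs Keq = 2.7340e-04 ⇒ Q>K, reverse
Step 1:
                  D         J
  Initial   0.01856    0.1046
  Change    0.09709  -0.09709
  Equil      0.1157  0.007506
  solve Keq expr → x = -0.03236; check Q = 2.7340e-04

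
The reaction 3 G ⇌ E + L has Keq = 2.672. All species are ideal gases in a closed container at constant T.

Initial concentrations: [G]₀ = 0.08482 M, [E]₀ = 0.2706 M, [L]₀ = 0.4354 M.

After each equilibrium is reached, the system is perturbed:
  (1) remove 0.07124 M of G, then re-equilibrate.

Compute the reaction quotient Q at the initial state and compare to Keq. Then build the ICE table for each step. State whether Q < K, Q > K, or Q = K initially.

Q₀ = 193.1; Q > K (proceeds reverse)

Q₀ = 193.1 vs Keq = 2.672 ⇒ Q>K, reverse
Step 1:
                   G          E          L
  I          0.08482     0.2706     0.4354
  C           0.2154   -0.07179   -0.07179
  E           0.3002     0.1988     0.3636
  solve Keq expr → x = -0.07179; check Q = 2.672
Then remove 0.07124 M of G.
Step 2:
                   G          E          L
  I            0.229     0.1988     0.3636
  C          0.05637   -0.01879   -0.01879
  E           0.2853       0.18     0.3448
  solve Keq expr → x = -0.01879; check Q = 2.672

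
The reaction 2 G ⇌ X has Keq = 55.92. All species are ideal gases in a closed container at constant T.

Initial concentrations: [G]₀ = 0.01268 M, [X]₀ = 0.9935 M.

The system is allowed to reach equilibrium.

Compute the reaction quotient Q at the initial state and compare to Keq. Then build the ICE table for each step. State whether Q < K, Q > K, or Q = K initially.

Q₀ = 6179; Q > K (proceeds reverse)

Q₀ = 6179 vs Keq = 55.92 ⇒ Q>K, reverse
Step 1:
                    G           X
  init        0.01268      0.9935
  Δ            0.1166    -0.05832
  eq           0.1293      0.9352
  solve Keq expr → x = -0.05832; check Q = 55.92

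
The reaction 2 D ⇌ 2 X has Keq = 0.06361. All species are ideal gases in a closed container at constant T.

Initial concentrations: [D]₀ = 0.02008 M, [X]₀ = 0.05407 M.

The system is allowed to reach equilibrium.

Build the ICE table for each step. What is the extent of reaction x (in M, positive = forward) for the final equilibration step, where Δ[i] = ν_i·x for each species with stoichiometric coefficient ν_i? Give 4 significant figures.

x = -0.01957 M

Q₀ = 7.251 vs Keq = 0.06361 ⇒ Q>K, reverse
Step 1:
                   D          X
  init       0.02008    0.05407
  Δ          0.03914   -0.03914
  eq         0.05922    0.01493
  solve Keq expr → x = -0.01957; check Q = 0.06361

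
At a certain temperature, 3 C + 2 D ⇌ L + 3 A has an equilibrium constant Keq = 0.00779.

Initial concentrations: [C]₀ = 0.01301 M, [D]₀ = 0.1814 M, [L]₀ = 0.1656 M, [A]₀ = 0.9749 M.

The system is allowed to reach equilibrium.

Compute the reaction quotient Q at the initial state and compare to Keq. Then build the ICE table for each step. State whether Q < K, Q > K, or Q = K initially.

Q₀ = 2.1176e+06; Q > K (proceeds reverse)

Q₀ = 2.1176e+06 vs Keq = 0.00779 ⇒ Q>K, reverse
Step 1:
                  C         D         L         A
  init      0.01301    0.1814    0.1656    0.9749
  Δ          0.4901    0.3267   -0.1634   -0.4901
  eq         0.5031    0.5081  0.002247    0.4848
  solve Keq expr → x = -0.1634; check Q = 0.00779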